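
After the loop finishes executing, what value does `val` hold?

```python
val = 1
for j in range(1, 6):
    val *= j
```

Let's trace through this code step by step.

Initialize: val = 1
Entering loop: for j in range(1, 6):
After iteration 1: j = 1, val = 1
After iteration 2: j = 2, val = 2
After iteration 3: j = 3, val = 6
After iteration 4: j = 4, val = 24
After iteration 5: j = 5, val = 120
Loop ends.

Final answer: 120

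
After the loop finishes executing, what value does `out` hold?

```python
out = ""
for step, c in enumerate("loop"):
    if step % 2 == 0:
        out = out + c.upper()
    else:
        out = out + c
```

Let's trace through this code step by step.

Initialize: out = ''
Entering loop: for step, c in enumerate("loop"):
After iteration 1: step = 0, c = 'l', out = 'L'
After iteration 2: step = 1, c = 'o', out = 'Lo'
After iteration 3: step = 2, c = 'o', out = 'LoO'
After iteration 4: step = 3, c = 'p', out = 'LoOp'
Loop ends.

Final answer: 'LoOp'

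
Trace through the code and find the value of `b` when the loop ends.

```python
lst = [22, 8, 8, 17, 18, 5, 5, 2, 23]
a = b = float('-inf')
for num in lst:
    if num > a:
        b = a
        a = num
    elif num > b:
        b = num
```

Let's trace through this code step by step.

Initialize: lst = [22, 8, 8, 17, 18, 5, 5, 2, 23]
Initialize: a = -inf
Initialize: b = -inf
Entering loop: for num in lst:
After iteration 1: num = 22, a = 22, b = -inf
After iteration 2: num = 8, a = 22, b = 8
After iteration 3: num = 8, a = 22, b = 8
After iteration 4: num = 17, a = 22, b = 17
After iteration 5: num = 18, a = 22, b = 18
After iteration 6: num = 5, a = 22, b = 18
After iteration 7: num = 5, a = 22, b = 18
After iteration 8: num = 2, a = 22, b = 18
After iteration 9: num = 23, a = 23, b = 22
Loop ends.

Final answer: 22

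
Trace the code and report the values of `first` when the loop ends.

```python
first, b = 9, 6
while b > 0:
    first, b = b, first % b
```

Let's trace through this code step by step.

Initialize: first = 9
Initialize: b = 6
Entering loop: while b > 0:
After iteration 1: first = 6, b = 3
After iteration 2: first = 3, b = 0
Loop ends.

Final answer: 3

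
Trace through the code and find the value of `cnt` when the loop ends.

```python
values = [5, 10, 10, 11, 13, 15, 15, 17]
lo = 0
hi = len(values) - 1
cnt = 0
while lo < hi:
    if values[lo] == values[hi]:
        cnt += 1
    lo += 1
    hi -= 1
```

Let's trace through this code step by step.

Initialize: values = [5, 10, 10, 11, 13, 15, 15, 17]
Initialize: lo = 0
Initialize: hi = 7
Initialize: cnt = 0
Entering loop: while lo < hi:
After iteration 1: lo = 1, hi = 6, cnt = 0
After iteration 2: lo = 2, hi = 5, cnt = 0
After iteration 3: lo = 3, hi = 4, cnt = 0
After iteration 4: lo = 4, hi = 3, cnt = 0
Loop ends.

Final answer: 0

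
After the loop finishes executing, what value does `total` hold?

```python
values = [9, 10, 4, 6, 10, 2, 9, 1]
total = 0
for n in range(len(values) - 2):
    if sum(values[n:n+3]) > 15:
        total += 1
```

Let's trace through this code step by step.

Initialize: values = [9, 10, 4, 6, 10, 2, 9, 1]
Initialize: total = 0
Entering loop: for n in range(len(values) - 2):
After iteration 1: n = 0, total = 1
After iteration 2: n = 1, total = 2
After iteration 3: n = 2, total = 3
After iteration 4: n = 3, total = 4
After iteration 5: n = 4, total = 5
After iteration 6: n = 5, total = 5
Loop ends.

Final answer: 5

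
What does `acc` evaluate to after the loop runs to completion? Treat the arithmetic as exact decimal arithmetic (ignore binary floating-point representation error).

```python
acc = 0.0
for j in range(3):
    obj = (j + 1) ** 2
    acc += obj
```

Let's trace through this code step by step.

Initialize: acc = 0.0
Entering loop: for j in range(3):
After iteration 1: j = 0, acc = 1.0, obj = 1
After iteration 2: j = 1, acc = 5.0, obj = 4
After iteration 3: j = 2, acc = 14.0, obj = 9
Loop ends.

Final answer: 14.0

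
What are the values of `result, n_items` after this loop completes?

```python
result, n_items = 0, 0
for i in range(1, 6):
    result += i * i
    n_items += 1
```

Let's trace through this code step by step.

Initialize: result = 0
Initialize: n_items = 0
Entering loop: for i in range(1, 6):
After iteration 1: i = 1, result = 1, n_items = 1
After iteration 2: i = 2, result = 5, n_items = 2
After iteration 3: i = 3, result = 14, n_items = 3
After iteration 4: i = 4, result = 30, n_items = 4
After iteration 5: i = 5, result = 55, n_items = 5
Loop ends.

Final answer: 55, 5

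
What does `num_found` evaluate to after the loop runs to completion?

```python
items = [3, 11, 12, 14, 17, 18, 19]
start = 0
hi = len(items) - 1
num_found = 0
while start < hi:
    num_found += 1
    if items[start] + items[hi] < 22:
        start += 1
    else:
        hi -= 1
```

Let's trace through this code step by step.

Initialize: items = [3, 11, 12, 14, 17, 18, 19]
Initialize: start = 0
Initialize: hi = 6
Initialize: num_found = 0
Entering loop: while start < hi:
After iteration 1: start = 0, hi = 5, num_found = 1
After iteration 2: start = 1, hi = 5, num_found = 2
After iteration 3: start = 1, hi = 4, num_found = 3
After iteration 4: start = 1, hi = 3, num_found = 4
After iteration 5: start = 1, hi = 2, num_found = 5
After iteration 6: start = 1, hi = 1, num_found = 6
Loop ends.

Final answer: 6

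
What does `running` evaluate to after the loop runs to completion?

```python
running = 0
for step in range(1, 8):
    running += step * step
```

Let's trace through this code step by step.

Initialize: running = 0
Entering loop: for step in range(1, 8):
After iteration 1: step = 1, running = 1
After iteration 2: step = 2, running = 5
After iteration 3: step = 3, running = 14
After iteration 4: step = 4, running = 30
After iteration 5: step = 5, running = 55
After iteration 6: step = 6, running = 91
After iteration 7: step = 7, running = 140
Loop ends.

Final answer: 140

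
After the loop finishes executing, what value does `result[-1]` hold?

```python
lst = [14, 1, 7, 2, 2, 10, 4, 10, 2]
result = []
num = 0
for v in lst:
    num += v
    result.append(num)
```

Let's trace through this code step by step.

Initialize: lst = [14, 1, 7, 2, 2, 10, 4, 10, 2]
Initialize: result = []
Initialize: num = 0
Entering loop: for v in lst:
After iteration 1: v = 14, result = [14], num = 14
After iteration 2: v = 1, result = [14, 15], num = 15
After iteration 3: v = 7, result = [14, 15, 22], num = 22
After iteration 4: v = 2, result = [14, 15, 22, 24], num = 24
After iteration 5: v = 2, result = [14, 15, 22, 24, 26], num = 26
After iteration 6: v = 10, result = [14, 15, 22, 24, 26, 36], num = 36
After iteration 7: v = 4, result = [14, 15, 22, 24, 26, 36, 40], num = 40
After iteration 8: v = 10, result = [14, 15, 22, 24, 26, 36, 40, 50], num = 50
After iteration 9: v = 2, result = [14, 15, 22, 24, 26, 36, 40, 50, 52], num = 52
Loop ends.
result[-1] = 52

Final answer: 52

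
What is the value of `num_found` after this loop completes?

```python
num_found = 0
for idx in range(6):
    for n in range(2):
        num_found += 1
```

Let's trace through this code step by step.

Initialize: num_found = 0
Entering loop: for idx in range(6):
After iteration 1: idx = 0, num_found = 2
After iteration 2: idx = 1, num_found = 4
After iteration 3: idx = 2, num_found = 6
After iteration 4: idx = 3, num_found = 8
After iteration 5: idx = 4, num_found = 10
After iteration 6: idx = 5, num_found = 12
Loop ends.

Final answer: 12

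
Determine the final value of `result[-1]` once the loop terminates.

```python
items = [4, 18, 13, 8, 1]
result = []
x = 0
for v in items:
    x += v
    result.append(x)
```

Let's trace through this code step by step.

Initialize: items = [4, 18, 13, 8, 1]
Initialize: result = []
Initialize: x = 0
Entering loop: for v in items:
After iteration 1: v = 4, result = [4], x = 4
After iteration 2: v = 18, result = [4, 22], x = 22
After iteration 3: v = 13, result = [4, 22, 35], x = 35
After iteration 4: v = 8, result = [4, 22, 35, 43], x = 43
After iteration 5: v = 1, result = [4, 22, 35, 43, 44], x = 44
Loop ends.
result[-1] = 44

Final answer: 44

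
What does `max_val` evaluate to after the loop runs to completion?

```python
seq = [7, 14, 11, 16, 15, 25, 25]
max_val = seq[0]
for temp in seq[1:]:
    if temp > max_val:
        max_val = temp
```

Let's trace through this code step by step.

Initialize: seq = [7, 14, 11, 16, 15, 25, 25]
Initialize: max_val = 7
Entering loop: for temp in seq[1:]:
After iteration 1: temp = 14, max_val = 14
After iteration 2: temp = 11, max_val = 14
After iteration 3: temp = 16, max_val = 16
After iteration 4: temp = 15, max_val = 16
After iteration 5: temp = 25, max_val = 25
After iteration 6: temp = 25, max_val = 25
Loop ends.

Final answer: 25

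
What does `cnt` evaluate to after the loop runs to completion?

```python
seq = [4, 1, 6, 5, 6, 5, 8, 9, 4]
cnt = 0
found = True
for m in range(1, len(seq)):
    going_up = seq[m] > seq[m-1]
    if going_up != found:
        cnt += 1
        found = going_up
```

Let's trace through this code step by step.

Initialize: seq = [4, 1, 6, 5, 6, 5, 8, 9, 4]
Initialize: cnt = 0
Initialize: found = True
Entering loop: for m in range(1, len(seq)):
After iteration 1: m = 1, cnt = 1, found = False, going_up = False
After iteration 2: m = 2, cnt = 2, found = True, going_up = True
After iteration 3: m = 3, cnt = 3, found = False, going_up = False
After iteration 4: m = 4, cnt = 4, found = True, going_up = True
After iteration 5: m = 5, cnt = 5, found = False, going_up = False
After iteration 6: m = 6, cnt = 6, found = True, going_up = True
After iteration 7: m = 7, cnt = 6, found = True, going_up = True
After iteration 8: m = 8, cnt = 7, found = False, going_up = False
Loop ends.

Final answer: 7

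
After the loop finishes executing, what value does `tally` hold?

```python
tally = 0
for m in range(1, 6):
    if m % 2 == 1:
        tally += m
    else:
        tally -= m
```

Let's trace through this code step by step.

Initialize: tally = 0
Entering loop: for m in range(1, 6):
After iteration 1: m = 1, tally = 1
After iteration 2: m = 2, tally = -1
After iteration 3: m = 3, tally = 2
After iteration 4: m = 4, tally = -2
After iteration 5: m = 5, tally = 3
Loop ends.

Final answer: 3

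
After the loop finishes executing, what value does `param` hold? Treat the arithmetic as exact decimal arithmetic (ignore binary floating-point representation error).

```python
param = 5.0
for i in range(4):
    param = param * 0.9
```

Let's trace through this code step by step.

Initialize: param = 5.0
Entering loop: for i in range(4):
After iteration 1: i = 0, param = 4.5
After iteration 2: i = 1, param = 4.05
After iteration 3: i = 2, param = 3.645
After iteration 4: i = 3, param = 3.2805
Loop ends.

Final answer: 3.2805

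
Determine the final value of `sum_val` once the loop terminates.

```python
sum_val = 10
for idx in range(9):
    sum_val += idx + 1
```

Let's trace through this code step by step.

Initialize: sum_val = 10
Entering loop: for idx in range(9):
After iteration 1: idx = 0, sum_val = 11
After iteration 2: idx = 1, sum_val = 13
After iteration 3: idx = 2, sum_val = 16
After iteration 4: idx = 3, sum_val = 20
After iteration 5: idx = 4, sum_val = 25
After iteration 6: idx = 5, sum_val = 31
After iteration 7: idx = 6, sum_val = 38
After iteration 8: idx = 7, sum_val = 46
After iteration 9: idx = 8, sum_val = 55
Loop ends.

Final answer: 55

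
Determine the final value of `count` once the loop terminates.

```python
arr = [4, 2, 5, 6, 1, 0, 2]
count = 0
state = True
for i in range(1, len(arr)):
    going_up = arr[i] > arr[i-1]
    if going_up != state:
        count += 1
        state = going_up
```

Let's trace through this code step by step.

Initialize: arr = [4, 2, 5, 6, 1, 0, 2]
Initialize: count = 0
Initialize: state = True
Entering loop: for i in range(1, len(arr)):
After iteration 1: i = 1, count = 1, state = False, going_up = False
After iteration 2: i = 2, count = 2, state = True, going_up = True
After iteration 3: i = 3, count = 2, state = True, going_up = True
After iteration 4: i = 4, count = 3, state = False, going_up = False
After iteration 5: i = 5, count = 3, state = False, going_up = False
After iteration 6: i = 6, count = 4, state = True, going_up = True
Loop ends.

Final answer: 4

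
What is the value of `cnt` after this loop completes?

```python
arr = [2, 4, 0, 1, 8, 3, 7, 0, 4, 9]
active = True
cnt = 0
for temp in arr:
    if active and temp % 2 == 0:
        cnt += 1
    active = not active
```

Let's trace through this code step by step.

Initialize: arr = [2, 4, 0, 1, 8, 3, 7, 0, 4, 9]
Initialize: active = True
Initialize: cnt = 0
Entering loop: for temp in arr:
After iteration 1: temp = 2, active = False, cnt = 1
After iteration 2: temp = 4, active = True, cnt = 1
After iteration 3: temp = 0, active = False, cnt = 2
After iteration 4: temp = 1, active = True, cnt = 2
After iteration 5: temp = 8, active = False, cnt = 3
After iteration 6: temp = 3, active = True, cnt = 3
After iteration 7: temp = 7, active = False, cnt = 3
After iteration 8: temp = 0, active = True, cnt = 3
After iteration 9: temp = 4, active = False, cnt = 4
After iteration 10: temp = 9, active = True, cnt = 4
Loop ends.

Final answer: 4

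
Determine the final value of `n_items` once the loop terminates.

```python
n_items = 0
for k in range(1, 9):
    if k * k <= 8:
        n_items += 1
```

Let's trace through this code step by step.

Initialize: n_items = 0
Entering loop: for k in range(1, 9):
After iteration 1: k = 1, n_items = 1
After iteration 2: k = 2, n_items = 2
After iteration 3: k = 3, n_items = 2
After iteration 4: k = 4, n_items = 2
After iteration 5: k = 5, n_items = 2
After iteration 6: k = 6, n_items = 2
After iteration 7: k = 7, n_items = 2
After iteration 8: k = 8, n_items = 2
Loop ends.

Final answer: 2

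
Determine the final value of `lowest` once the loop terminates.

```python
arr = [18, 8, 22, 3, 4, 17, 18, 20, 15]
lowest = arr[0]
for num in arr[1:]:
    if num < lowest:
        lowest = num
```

Let's trace through this code step by step.

Initialize: arr = [18, 8, 22, 3, 4, 17, 18, 20, 15]
Initialize: lowest = 18
Entering loop: for num in arr[1:]:
After iteration 1: num = 8, lowest = 8
After iteration 2: num = 22, lowest = 8
After iteration 3: num = 3, lowest = 3
After iteration 4: num = 4, lowest = 3
After iteration 5: num = 17, lowest = 3
After iteration 6: num = 18, lowest = 3
After iteration 7: num = 20, lowest = 3
After iteration 8: num = 15, lowest = 3
Loop ends.

Final answer: 3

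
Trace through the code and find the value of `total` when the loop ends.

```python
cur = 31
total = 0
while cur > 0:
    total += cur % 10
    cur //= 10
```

Let's trace through this code step by step.

Initialize: cur = 31
Initialize: total = 0
Entering loop: while cur > 0:
After iteration 1: cur = 3, total = 1
After iteration 2: cur = 0, total = 4
Loop ends.

Final answer: 4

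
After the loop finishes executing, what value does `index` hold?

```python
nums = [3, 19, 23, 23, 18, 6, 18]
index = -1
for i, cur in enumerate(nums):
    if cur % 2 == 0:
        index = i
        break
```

Let's trace through this code step by step.

Initialize: nums = [3, 19, 23, 23, 18, 6, 18]
Initialize: index = -1
Entering loop: for i, cur in enumerate(nums):
After iteration 1: i = 0, cur = 3, index = -1
After iteration 2: i = 1, cur = 19, index = -1
After iteration 3: i = 2, cur = 23, index = -1
After iteration 4: i = 3, cur = 23, index = -1
After iteration 5: i = 4, cur = 18, index = 4
Loop ends.

Final answer: 4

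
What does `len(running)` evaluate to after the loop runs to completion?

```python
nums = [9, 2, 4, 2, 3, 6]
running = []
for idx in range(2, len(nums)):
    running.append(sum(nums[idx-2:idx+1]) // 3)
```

Let's trace through this code step by step.

Initialize: nums = [9, 2, 4, 2, 3, 6]
Initialize: running = []
Entering loop: for idx in range(2, len(nums)):
After iteration 1: idx = 2, running = [5]
After iteration 2: idx = 3, running = [5, 2]
After iteration 3: idx = 4, running = [5, 2, 3]
After iteration 4: idx = 5, running = [5, 2, 3, 3]
Loop ends.
len(running) = 4

Final answer: 4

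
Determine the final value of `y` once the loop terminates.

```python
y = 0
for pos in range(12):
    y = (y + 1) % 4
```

Let's trace through this code step by step.

Initialize: y = 0
Entering loop: for pos in range(12):
After iteration 1: pos = 0, y = 1
After iteration 2: pos = 1, y = 2
After iteration 3: pos = 2, y = 3
After iteration 4: pos = 3, y = 0
After iteration 5: pos = 4, y = 1
After iteration 6: pos = 5, y = 2
After iteration 7: pos = 6, y = 3
After iteration 8: pos = 7, y = 0
After iteration 9: pos = 8, y = 1
After iteration 10: pos = 9, y = 2
After iteration 11: pos = 10, y = 3
After iteration 12: pos = 11, y = 0
Loop ends.

Final answer: 0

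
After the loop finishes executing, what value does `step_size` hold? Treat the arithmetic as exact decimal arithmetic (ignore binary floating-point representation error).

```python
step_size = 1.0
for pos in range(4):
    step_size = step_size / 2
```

Let's trace through this code step by step.

Initialize: step_size = 1.0
Entering loop: for pos in range(4):
After iteration 1: pos = 0, step_size = 0.5
After iteration 2: pos = 1, step_size = 0.25
After iteration 3: pos = 2, step_size = 0.125
After iteration 4: pos = 3, step_size = 0.0625
Loop ends.

Final answer: 0.0625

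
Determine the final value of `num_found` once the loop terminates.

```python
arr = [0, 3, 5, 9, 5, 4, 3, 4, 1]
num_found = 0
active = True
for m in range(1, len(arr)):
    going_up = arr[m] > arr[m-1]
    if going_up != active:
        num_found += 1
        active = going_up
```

Let's trace through this code step by step.

Initialize: arr = [0, 3, 5, 9, 5, 4, 3, 4, 1]
Initialize: num_found = 0
Initialize: active = True
Entering loop: for m in range(1, len(arr)):
After iteration 1: m = 1, num_found = 0, active = True, going_up = True
After iteration 2: m = 2, num_found = 0, active = True, going_up = True
After iteration 3: m = 3, num_found = 0, active = True, going_up = True
After iteration 4: m = 4, num_found = 1, active = False, going_up = False
After iteration 5: m = 5, num_found = 1, active = False, going_up = False
After iteration 6: m = 6, num_found = 1, active = False, going_up = False
After iteration 7: m = 7, num_found = 2, active = True, going_up = True
After iteration 8: m = 8, num_found = 3, active = False, going_up = False
Loop ends.

Final answer: 3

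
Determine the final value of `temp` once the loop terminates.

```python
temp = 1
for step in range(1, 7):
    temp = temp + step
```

Let's trace through this code step by step.

Initialize: temp = 1
Entering loop: for step in range(1, 7):
After iteration 1: step = 1, temp = 2
After iteration 2: step = 2, temp = 4
After iteration 3: step = 3, temp = 7
After iteration 4: step = 4, temp = 11
After iteration 5: step = 5, temp = 16
After iteration 6: step = 6, temp = 22
Loop ends.

Final answer: 22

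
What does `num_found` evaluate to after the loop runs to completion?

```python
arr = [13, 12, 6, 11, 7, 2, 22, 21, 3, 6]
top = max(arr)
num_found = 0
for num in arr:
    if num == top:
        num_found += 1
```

Let's trace through this code step by step.

Initialize: arr = [13, 12, 6, 11, 7, 2, 22, 21, 3, 6]
Initialize: top = 22
Initialize: num_found = 0
Entering loop: for num in arr:
After iteration 1: num = 13, num_found = 0
After iteration 2: num = 12, num_found = 0
After iteration 3: num = 6, num_found = 0
After iteration 4: num = 11, num_found = 0
After iteration 5: num = 7, num_found = 0
After iteration 6: num = 2, num_found = 0
After iteration 7: num = 22, num_found = 1
After iteration 8: num = 21, num_found = 1
After iteration 9: num = 3, num_found = 1
After iteration 10: num = 6, num_found = 1
Loop ends.

Final answer: 1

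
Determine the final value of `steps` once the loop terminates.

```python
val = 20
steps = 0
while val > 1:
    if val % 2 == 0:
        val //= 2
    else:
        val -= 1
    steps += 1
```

Let's trace through this code step by step.

Initialize: val = 20
Initialize: steps = 0
Entering loop: while val > 1:
After iteration 1: val = 10, steps = 1
After iteration 2: val = 5, steps = 2
After iteration 3: val = 4, steps = 3
After iteration 4: val = 2, steps = 4
After iteration 5: val = 1, steps = 5
Loop ends.

Final answer: 5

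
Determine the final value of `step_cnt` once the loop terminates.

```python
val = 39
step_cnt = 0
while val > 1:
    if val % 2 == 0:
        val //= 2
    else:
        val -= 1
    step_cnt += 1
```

Let's trace through this code step by step.

Initialize: val = 39
Initialize: step_cnt = 0
Entering loop: while val > 1:
After iteration 1: val = 38, step_cnt = 1
After iteration 2: val = 19, step_cnt = 2
After iteration 3: val = 18, step_cnt = 3
After iteration 4: val = 9, step_cnt = 4
After iteration 5: val = 8, step_cnt = 5
After iteration 6: val = 4, step_cnt = 6
After iteration 7: val = 2, step_cnt = 7
After iteration 8: val = 1, step_cnt = 8
Loop ends.

Final answer: 8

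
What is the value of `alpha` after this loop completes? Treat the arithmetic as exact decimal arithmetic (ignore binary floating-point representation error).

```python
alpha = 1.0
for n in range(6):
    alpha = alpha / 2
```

Let's trace through this code step by step.

Initialize: alpha = 1.0
Entering loop: for n in range(6):
After iteration 1: n = 0, alpha = 0.5
After iteration 2: n = 1, alpha = 0.25
After iteration 3: n = 2, alpha = 0.125
After iteration 4: n = 3, alpha = 0.0625
After iteration 5: n = 4, alpha = 0.03125
After iteration 6: n = 5, alpha = 0.015625
Loop ends.

Final answer: 0.015625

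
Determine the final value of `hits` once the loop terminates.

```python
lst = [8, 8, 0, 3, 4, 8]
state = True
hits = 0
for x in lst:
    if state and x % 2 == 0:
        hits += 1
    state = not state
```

Let's trace through this code step by step.

Initialize: lst = [8, 8, 0, 3, 4, 8]
Initialize: state = True
Initialize: hits = 0
Entering loop: for x in lst:
After iteration 1: x = 8, state = False, hits = 1
After iteration 2: x = 8, state = True, hits = 1
After iteration 3: x = 0, state = False, hits = 2
After iteration 4: x = 3, state = True, hits = 2
After iteration 5: x = 4, state = False, hits = 3
After iteration 6: x = 8, state = True, hits = 3
Loop ends.

Final answer: 3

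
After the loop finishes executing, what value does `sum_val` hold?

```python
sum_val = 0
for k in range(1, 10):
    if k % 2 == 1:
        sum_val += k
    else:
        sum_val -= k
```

Let's trace through this code step by step.

Initialize: sum_val = 0
Entering loop: for k in range(1, 10):
After iteration 1: k = 1, sum_val = 1
After iteration 2: k = 2, sum_val = -1
After iteration 3: k = 3, sum_val = 2
After iteration 4: k = 4, sum_val = -2
After iteration 5: k = 5, sum_val = 3
After iteration 6: k = 6, sum_val = -3
After iteration 7: k = 7, sum_val = 4
After iteration 8: k = 8, sum_val = -4
After iteration 9: k = 9, sum_val = 5
Loop ends.

Final answer: 5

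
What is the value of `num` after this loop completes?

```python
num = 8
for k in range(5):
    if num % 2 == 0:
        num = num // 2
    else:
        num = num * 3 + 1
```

Let's trace through this code step by step.

Initialize: num = 8
Entering loop: for k in range(5):
After iteration 1: k = 0, num = 4
After iteration 2: k = 1, num = 2
After iteration 3: k = 2, num = 1
After iteration 4: k = 3, num = 4
After iteration 5: k = 4, num = 2
Loop ends.

Final answer: 2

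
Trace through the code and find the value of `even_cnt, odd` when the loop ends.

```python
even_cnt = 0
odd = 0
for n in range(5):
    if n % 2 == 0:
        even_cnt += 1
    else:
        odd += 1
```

Let's trace through this code step by step.

Initialize: even_cnt = 0
Initialize: odd = 0
Entering loop: for n in range(5):
After iteration 1: n = 0, even_cnt = 1, odd = 0
After iteration 2: n = 1, even_cnt = 1, odd = 1
After iteration 3: n = 2, even_cnt = 2, odd = 1
After iteration 4: n = 3, even_cnt = 2, odd = 2
After iteration 5: n = 4, even_cnt = 3, odd = 2
Loop ends.

Final answer: 3, 2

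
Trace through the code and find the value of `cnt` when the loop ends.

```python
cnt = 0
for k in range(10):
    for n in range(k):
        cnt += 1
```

Let's trace through this code step by step.

Initialize: cnt = 0
Entering loop: for k in range(10):
After iteration 1: k = 0, cnt = 0
After iteration 2: k = 1, cnt = 1, n = 0
After iteration 3: k = 2, cnt = 3, n = 1
After iteration 4: k = 3, cnt = 6, n = 2
After iteration 5: k = 4, cnt = 10, n = 3
After iteration 6: k = 5, cnt = 15, n = 4
After iteration 7: k = 6, cnt = 21, n = 5
After iteration 8: k = 7, cnt = 28, n = 6
After iteration 9: k = 8, cnt = 36, n = 7
After iteration 10: k = 9, cnt = 45, n = 8
Loop ends.

Final answer: 45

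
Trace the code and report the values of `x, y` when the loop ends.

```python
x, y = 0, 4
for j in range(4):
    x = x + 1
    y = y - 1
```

Let's trace through this code step by step.

Initialize: x = 0
Initialize: y = 4
Entering loop: for j in range(4):
After iteration 1: j = 0, x = 1, y = 3
After iteration 2: j = 1, x = 2, y = 2
After iteration 3: j = 2, x = 3, y = 1
After iteration 4: j = 3, x = 4, y = 0
Loop ends.

Final answer: 4, 0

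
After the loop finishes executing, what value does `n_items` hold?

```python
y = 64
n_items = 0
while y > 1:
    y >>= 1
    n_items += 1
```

Let's trace through this code step by step.

Initialize: y = 64
Initialize: n_items = 0
Entering loop: while y > 1:
After iteration 1: y = 32, n_items = 1
After iteration 2: y = 16, n_items = 2
After iteration 3: y = 8, n_items = 3
After iteration 4: y = 4, n_items = 4
After iteration 5: y = 2, n_items = 5
After iteration 6: y = 1, n_items = 6
Loop ends.

Final answer: 6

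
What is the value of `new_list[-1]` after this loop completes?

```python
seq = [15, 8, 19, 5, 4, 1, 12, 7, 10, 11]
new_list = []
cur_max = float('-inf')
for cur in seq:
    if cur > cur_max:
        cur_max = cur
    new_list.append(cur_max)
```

Let's trace through this code step by step.

Initialize: seq = [15, 8, 19, 5, 4, 1, 12, 7, 10, 11]
Initialize: new_list = []
Initialize: cur_max = -inf
Entering loop: for cur in seq:
After iteration 1: cur = 15, new_list = [15], cur_max = 15
After iteration 2: cur = 8, new_list = [15, 15], cur_max = 15
After iteration 3: cur = 19, new_list = [15, 15, 19], cur_max = 19
After iteration 4: cur = 5, new_list = [15, 15, 19, 19], cur_max = 19
After iteration 5: cur = 4, new_list = [15, 15, 19, 19, 19], cur_max = 19
After iteration 6: cur = 1, new_list = [15, 15, 19, 19, 19, 19], cur_max = 19
After iteration 7: cur = 12, new_list = [15, 15, 19, 19, 19, 19, 19], cur_max = 19
After iteration 8: cur = 7, new_list = [15, 15, 19, 19, 19, 19, 19, 19], cur_max = 19
After iteration 9: cur = 10, new_list = [15, 15, 19, 19, 19, 19, 19, 19, 19], cur_max = 19
After iteration 10: cur = 11, new_list = [15, 15, 19, 19, 19, 19, 19, 19, 19, 19], cur_max = 19
Loop ends.
new_list[-1] = 19

Final answer: 19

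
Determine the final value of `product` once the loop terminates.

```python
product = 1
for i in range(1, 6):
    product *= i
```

Let's trace through this code step by step.

Initialize: product = 1
Entering loop: for i in range(1, 6):
After iteration 1: i = 1, product = 1
After iteration 2: i = 2, product = 2
After iteration 3: i = 3, product = 6
After iteration 4: i = 4, product = 24
After iteration 5: i = 5, product = 120
Loop ends.

Final answer: 120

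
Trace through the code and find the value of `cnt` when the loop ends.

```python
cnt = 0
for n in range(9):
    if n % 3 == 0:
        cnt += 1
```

Let's trace through this code step by step.

Initialize: cnt = 0
Entering loop: for n in range(9):
After iteration 1: n = 0, cnt = 1
After iteration 2: n = 1, cnt = 1
After iteration 3: n = 2, cnt = 1
After iteration 4: n = 3, cnt = 2
After iteration 5: n = 4, cnt = 2
After iteration 6: n = 5, cnt = 2
After iteration 7: n = 6, cnt = 3
After iteration 8: n = 7, cnt = 3
After iteration 9: n = 8, cnt = 3
Loop ends.

Final answer: 3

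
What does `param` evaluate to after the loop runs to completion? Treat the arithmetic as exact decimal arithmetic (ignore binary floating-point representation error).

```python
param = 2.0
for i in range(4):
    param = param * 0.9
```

Let's trace through this code step by step.

Initialize: param = 2.0
Entering loop: for i in range(4):
After iteration 1: i = 0, param = 1.8
After iteration 2: i = 1, param = 1.62
After iteration 3: i = 2, param = 1.458
After iteration 4: i = 3, param = 1.3122
Loop ends.

Final answer: 1.3122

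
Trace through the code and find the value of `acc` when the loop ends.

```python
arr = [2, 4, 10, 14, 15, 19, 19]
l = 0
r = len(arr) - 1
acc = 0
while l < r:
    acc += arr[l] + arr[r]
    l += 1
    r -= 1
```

Let's trace through this code step by step.

Initialize: arr = [2, 4, 10, 14, 15, 19, 19]
Initialize: l = 0
Initialize: r = 6
Initialize: acc = 0
Entering loop: while l < r:
After iteration 1: l = 1, r = 5, acc = 21
After iteration 2: l = 2, r = 4, acc = 44
After iteration 3: l = 3, r = 3, acc = 69
Loop ends.

Final answer: 69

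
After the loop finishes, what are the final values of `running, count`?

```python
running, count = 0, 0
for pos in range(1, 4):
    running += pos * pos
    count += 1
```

Let's trace through this code step by step.

Initialize: running = 0
Initialize: count = 0
Entering loop: for pos in range(1, 4):
After iteration 1: pos = 1, running = 1, count = 1
After iteration 2: pos = 2, running = 5, count = 2
After iteration 3: pos = 3, running = 14, count = 3
Loop ends.

Final answer: 14, 3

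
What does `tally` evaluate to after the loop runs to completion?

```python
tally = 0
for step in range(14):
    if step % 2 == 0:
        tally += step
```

Let's trace through this code step by step.

Initialize: tally = 0
Entering loop: for step in range(14):
After iteration 1: step = 0, tally = 0
After iteration 2: step = 1, tally = 0
After iteration 3: step = 2, tally = 2
After iteration 4: step = 3, tally = 2
After iteration 5: step = 4, tally = 6
After iteration 6: step = 5, tally = 6
After iteration 7: step = 6, tally = 12
After iteration 8: step = 7, tally = 12
After iteration 9: step = 8, tally = 20
After iteration 10: step = 9, tally = 20
After iteration 11: step = 10, tally = 30
After iteration 12: step = 11, tally = 30
After iteration 13: step = 12, tally = 42
After iteration 14: step = 13, tally = 42
Loop ends.

Final answer: 42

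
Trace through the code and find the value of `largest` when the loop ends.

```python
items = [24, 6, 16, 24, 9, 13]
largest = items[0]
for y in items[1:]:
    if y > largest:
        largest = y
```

Let's trace through this code step by step.

Initialize: items = [24, 6, 16, 24, 9, 13]
Initialize: largest = 24
Entering loop: for y in items[1:]:
After iteration 1: y = 6, largest = 24
After iteration 2: y = 16, largest = 24
After iteration 3: y = 24, largest = 24
After iteration 4: y = 9, largest = 24
After iteration 5: y = 13, largest = 24
Loop ends.

Final answer: 24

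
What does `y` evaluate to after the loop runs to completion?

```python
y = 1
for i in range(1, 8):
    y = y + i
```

Let's trace through this code step by step.

Initialize: y = 1
Entering loop: for i in range(1, 8):
After iteration 1: i = 1, y = 2
After iteration 2: i = 2, y = 4
After iteration 3: i = 3, y = 7
After iteration 4: i = 4, y = 11
After iteration 5: i = 5, y = 16
After iteration 6: i = 6, y = 22
After iteration 7: i = 7, y = 29
Loop ends.

Final answer: 29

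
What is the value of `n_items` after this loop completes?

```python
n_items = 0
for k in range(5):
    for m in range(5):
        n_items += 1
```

Let's trace through this code step by step.

Initialize: n_items = 0
Entering loop: for k in range(5):
After iteration 1: k = 0, n_items = 5
After iteration 2: k = 1, n_items = 10
After iteration 3: k = 2, n_items = 15
After iteration 4: k = 3, n_items = 20
After iteration 5: k = 4, n_items = 25
Loop ends.

Final answer: 25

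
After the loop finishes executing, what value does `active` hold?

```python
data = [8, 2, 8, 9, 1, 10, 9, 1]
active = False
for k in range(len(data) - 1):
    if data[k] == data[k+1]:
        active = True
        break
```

Let's trace through this code step by step.

Initialize: data = [8, 2, 8, 9, 1, 10, 9, 1]
Initialize: active = False
Entering loop: for k in range(len(data) - 1):
After iteration 1: k = 0, active = False
After iteration 2: k = 1, active = False
After iteration 3: k = 2, active = False
After iteration 4: k = 3, active = False
After iteration 5: k = 4, active = False
After iteration 6: k = 5, active = False
After iteration 7: k = 6, active = False
Loop ends.

Final answer: False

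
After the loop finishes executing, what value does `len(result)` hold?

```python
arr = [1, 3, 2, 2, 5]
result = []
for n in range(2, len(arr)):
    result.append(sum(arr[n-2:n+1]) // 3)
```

Let's trace through this code step by step.

Initialize: arr = [1, 3, 2, 2, 5]
Initialize: result = []
Entering loop: for n in range(2, len(arr)):
After iteration 1: n = 2, result = [2]
After iteration 2: n = 3, result = [2, 2]
After iteration 3: n = 4, result = [2, 2, 3]
Loop ends.
len(result) = 3

Final answer: 3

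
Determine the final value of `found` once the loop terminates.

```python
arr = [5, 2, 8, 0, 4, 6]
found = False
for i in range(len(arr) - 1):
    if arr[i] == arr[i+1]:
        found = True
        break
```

Let's trace through this code step by step.

Initialize: arr = [5, 2, 8, 0, 4, 6]
Initialize: found = False
Entering loop: for i in range(len(arr) - 1):
After iteration 1: i = 0, found = False
After iteration 2: i = 1, found = False
After iteration 3: i = 2, found = False
After iteration 4: i = 3, found = False
After iteration 5: i = 4, found = False
Loop ends.

Final answer: False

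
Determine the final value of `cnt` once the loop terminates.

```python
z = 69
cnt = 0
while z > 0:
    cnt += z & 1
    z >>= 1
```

Let's trace through this code step by step.

Initialize: z = 69
Initialize: cnt = 0
Entering loop: while z > 0:
After iteration 1: z = 34, cnt = 1
After iteration 2: z = 17, cnt = 1
After iteration 3: z = 8, cnt = 2
After iteration 4: z = 4, cnt = 2
After iteration 5: z = 2, cnt = 2
After iteration 6: z = 1, cnt = 2
After iteration 7: z = 0, cnt = 3
Loop ends.

Final answer: 3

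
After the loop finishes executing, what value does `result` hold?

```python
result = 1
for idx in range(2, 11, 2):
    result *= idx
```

Let's trace through this code step by step.

Initialize: result = 1
Entering loop: for idx in range(2, 11, 2):
After iteration 1: idx = 2, result = 2
After iteration 2: idx = 4, result = 8
After iteration 3: idx = 6, result = 48
After iteration 4: idx = 8, result = 384
After iteration 5: idx = 10, result = 3840
Loop ends.

Final answer: 3840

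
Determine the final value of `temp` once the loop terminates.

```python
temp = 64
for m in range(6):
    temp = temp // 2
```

Let's trace through this code step by step.

Initialize: temp = 64
Entering loop: for m in range(6):
After iteration 1: m = 0, temp = 32
After iteration 2: m = 1, temp = 16
After iteration 3: m = 2, temp = 8
After iteration 4: m = 3, temp = 4
After iteration 5: m = 4, temp = 2
After iteration 6: m = 5, temp = 1
Loop ends.

Final answer: 1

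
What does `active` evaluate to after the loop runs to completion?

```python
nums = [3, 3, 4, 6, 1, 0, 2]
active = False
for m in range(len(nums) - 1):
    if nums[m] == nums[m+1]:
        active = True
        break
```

Let's trace through this code step by step.

Initialize: nums = [3, 3, 4, 6, 1, 0, 2]
Initialize: active = False
Entering loop: for m in range(len(nums) - 1):
After iteration 1: m = 0, active = True
Loop ends.

Final answer: True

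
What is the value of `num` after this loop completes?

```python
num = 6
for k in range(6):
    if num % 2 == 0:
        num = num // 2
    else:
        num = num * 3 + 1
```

Let's trace through this code step by step.

Initialize: num = 6
Entering loop: for k in range(6):
After iteration 1: k = 0, num = 3
After iteration 2: k = 1, num = 10
After iteration 3: k = 2, num = 5
After iteration 4: k = 3, num = 16
After iteration 5: k = 4, num = 8
After iteration 6: k = 5, num = 4
Loop ends.

Final answer: 4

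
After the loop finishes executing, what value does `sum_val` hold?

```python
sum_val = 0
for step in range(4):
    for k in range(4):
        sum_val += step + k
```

Let's trace through this code step by step.

Initialize: sum_val = 0
Entering loop: for step in range(4):
After iteration 1: step = 0, sum_val = 6
After iteration 2: step = 1, sum_val = 16
After iteration 3: step = 2, sum_val = 30
After iteration 4: step = 3, sum_val = 48
Loop ends.

Final answer: 48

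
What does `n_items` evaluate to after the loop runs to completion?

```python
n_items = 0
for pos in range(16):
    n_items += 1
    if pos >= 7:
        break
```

Let's trace through this code step by step.

Initialize: n_items = 0
Entering loop: for pos in range(16):
After iteration 1: pos = 0, n_items = 1
After iteration 2: pos = 1, n_items = 2
After iteration 3: pos = 2, n_items = 3
After iteration 4: pos = 3, n_items = 4
After iteration 5: pos = 4, n_items = 5
After iteration 6: pos = 5, n_items = 6
After iteration 7: pos = 6, n_items = 7
After iteration 8: pos = 7, n_items = 8
Loop ends.

Final answer: 8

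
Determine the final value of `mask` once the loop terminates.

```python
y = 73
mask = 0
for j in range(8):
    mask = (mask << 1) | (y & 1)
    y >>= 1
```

Let's trace through this code step by step.

Initialize: y = 73
Initialize: mask = 0
Entering loop: for j in range(8):
After iteration 1: j = 0, y = 36, mask = 1
After iteration 2: j = 1, y = 18, mask = 2
After iteration 3: j = 2, y = 9, mask = 4
After iteration 4: j = 3, y = 4, mask = 9
After iteration 5: j = 4, y = 2, mask = 18
After iteration 6: j = 5, y = 1, mask = 36
After iteration 7: j = 6, y = 0, mask = 73
After iteration 8: j = 7, y = 0, mask = 146
Loop ends.

Final answer: 146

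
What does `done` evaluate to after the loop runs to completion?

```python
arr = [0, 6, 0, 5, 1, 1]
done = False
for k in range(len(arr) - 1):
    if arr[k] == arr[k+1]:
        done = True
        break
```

Let's trace through this code step by step.

Initialize: arr = [0, 6, 0, 5, 1, 1]
Initialize: done = False
Entering loop: for k in range(len(arr) - 1):
After iteration 1: k = 0, done = False
After iteration 2: k = 1, done = False
After iteration 3: k = 2, done = False
After iteration 4: k = 3, done = False
After iteration 5: k = 4, done = True
Loop ends.

Final answer: True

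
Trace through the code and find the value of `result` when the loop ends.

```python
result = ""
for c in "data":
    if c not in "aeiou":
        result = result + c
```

Let's trace through this code step by step.

Initialize: result = ''
Entering loop: for c in "data":
After iteration 1: c = 'd', result = 'd'
After iteration 2: c = 'a', result = 'd'
After iteration 3: c = 't', result = 'dt'
After iteration 4: c = 'a', result = 'dt'
Loop ends.

Final answer: 'dt'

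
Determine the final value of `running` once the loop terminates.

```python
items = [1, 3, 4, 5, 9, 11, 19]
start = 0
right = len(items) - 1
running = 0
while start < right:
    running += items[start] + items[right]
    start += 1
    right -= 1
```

Let's trace through this code step by step.

Initialize: items = [1, 3, 4, 5, 9, 11, 19]
Initialize: start = 0
Initialize: right = 6
Initialize: running = 0
Entering loop: while start < right:
After iteration 1: start = 1, right = 5, running = 20
After iteration 2: start = 2, right = 4, running = 34
After iteration 3: start = 3, right = 3, running = 47
Loop ends.

Final answer: 47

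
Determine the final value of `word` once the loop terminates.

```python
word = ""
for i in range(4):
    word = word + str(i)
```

Let's trace through this code step by step.

Initialize: word = ''
Entering loop: for i in range(4):
After iteration 1: i = 0, word = '0'
After iteration 2: i = 1, word = '01'
After iteration 3: i = 2, word = '012'
After iteration 4: i = 3, word = '0123'
Loop ends.

Final answer: '0123'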